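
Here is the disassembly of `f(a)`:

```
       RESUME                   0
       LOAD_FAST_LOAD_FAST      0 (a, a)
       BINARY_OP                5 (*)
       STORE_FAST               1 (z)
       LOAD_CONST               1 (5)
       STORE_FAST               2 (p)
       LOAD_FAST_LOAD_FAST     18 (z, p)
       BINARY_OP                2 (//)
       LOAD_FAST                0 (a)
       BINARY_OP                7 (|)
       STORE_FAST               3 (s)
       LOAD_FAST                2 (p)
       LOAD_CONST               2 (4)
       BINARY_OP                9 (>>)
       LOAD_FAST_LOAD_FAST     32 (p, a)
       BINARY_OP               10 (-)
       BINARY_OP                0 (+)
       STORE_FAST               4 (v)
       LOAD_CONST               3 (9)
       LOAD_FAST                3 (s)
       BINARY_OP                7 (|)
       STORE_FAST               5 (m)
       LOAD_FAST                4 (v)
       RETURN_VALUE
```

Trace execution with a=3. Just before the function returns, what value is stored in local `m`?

11

LOAD_FAST_LOAD_FAST a,a → push 3,3. Stack: [3, 3]
BINARY_OP * → 3 * 3 = 9. Stack: [9]
STORE_FAST z → z=9. Stack: []
LOAD_CONST → push 5. Stack: [5]
STORE_FAST p → p=5. Stack: []
LOAD_FAST_LOAD_FAST z,p → push 9,5. Stack: [9, 5]
BINARY_OP // → 9 // 5 = 1. Stack: [1]
LOAD_FAST a → push 3. Stack: [1, 3]
BINARY_OP | → 1 | 3 = 3. Stack: [3]
STORE_FAST s → s=3. Stack: []
LOAD_FAST p → push 5. Stack: [5]
LOAD_CONST → push 4. Stack: [5, 4]
BINARY_OP >> → 5 >> 4 = 0. Stack: [0]
LOAD_FAST_LOAD_FAST p,a → push 5,3. Stack: [0, 5, 3]
BINARY_OP - → 5 - 3 = 2. Stack: [0, 2]
BINARY_OP + → 0 + 2 = 2. Stack: [2]
STORE_FAST v → v=2. Stack: []
LOAD_CONST → push 9. Stack: [9]
LOAD_FAST s → push 3. Stack: [9, 3]
BINARY_OP | → 9 | 3 = 11. Stack: [11]
STORE_FAST m → m=11. Stack: []
LOAD_FAST v → push 2. Stack: [2]
RETURN_VALUE → return 2.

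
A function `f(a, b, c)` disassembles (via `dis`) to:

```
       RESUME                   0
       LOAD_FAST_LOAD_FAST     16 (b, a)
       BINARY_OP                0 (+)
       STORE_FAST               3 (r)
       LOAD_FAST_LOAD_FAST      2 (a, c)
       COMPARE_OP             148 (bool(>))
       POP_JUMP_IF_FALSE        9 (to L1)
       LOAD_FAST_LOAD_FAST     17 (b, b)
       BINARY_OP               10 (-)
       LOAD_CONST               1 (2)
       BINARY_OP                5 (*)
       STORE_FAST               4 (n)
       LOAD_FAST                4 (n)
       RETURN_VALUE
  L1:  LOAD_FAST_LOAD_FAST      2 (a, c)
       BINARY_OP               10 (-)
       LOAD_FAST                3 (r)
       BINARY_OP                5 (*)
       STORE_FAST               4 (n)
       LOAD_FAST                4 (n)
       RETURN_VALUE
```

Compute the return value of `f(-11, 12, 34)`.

-45

LOAD_FAST_LOAD_FAST b,a → push 12,-11. Stack: [12, -11]
BINARY_OP + → 12 + -11 = 1. Stack: [1]
STORE_FAST r → r=1. Stack: []
LOAD_FAST_LOAD_FAST a,c → push -11,34. Stack: [-11, 34]
COMPARE_OP bool(>) → -11 vs 34 = False. Stack: [False]
POP_JUMP_IF_FALSE → pop False; jump. Stack: []
LOAD_FAST_LOAD_FAST a,c → push -11,34. Stack: [-11, 34]
BINARY_OP - → -11 - 34 = -45. Stack: [-45]
LOAD_FAST r → push 1. Stack: [-45, 1]
BINARY_OP * → -45 * 1 = -45. Stack: [-45]
STORE_FAST n → n=-45. Stack: []
LOAD_FAST n → push -45. Stack: [-45]
RETURN_VALUE → return -45.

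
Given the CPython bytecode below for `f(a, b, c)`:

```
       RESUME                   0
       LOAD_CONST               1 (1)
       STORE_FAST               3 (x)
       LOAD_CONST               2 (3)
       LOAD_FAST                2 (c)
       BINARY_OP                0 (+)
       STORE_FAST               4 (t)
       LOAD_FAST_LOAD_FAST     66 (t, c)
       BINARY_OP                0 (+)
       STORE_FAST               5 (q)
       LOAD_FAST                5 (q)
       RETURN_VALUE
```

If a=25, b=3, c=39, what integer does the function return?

81

LOAD_CONST → push 1. Stack: [1]
STORE_FAST x → x=1. Stack: []
LOAD_CONST → push 3. Stack: [3]
LOAD_FAST c → push 39. Stack: [3, 39]
BINARY_OP + → 3 + 39 = 42. Stack: [42]
STORE_FAST t → t=42. Stack: []
LOAD_FAST_LOAD_FAST t,c → push 42,39. Stack: [42, 39]
BINARY_OP + → 42 + 39 = 81. Stack: [81]
STORE_FAST q → q=81. Stack: []
LOAD_FAST q → push 81. Stack: [81]
RETURN_VALUE → return 81.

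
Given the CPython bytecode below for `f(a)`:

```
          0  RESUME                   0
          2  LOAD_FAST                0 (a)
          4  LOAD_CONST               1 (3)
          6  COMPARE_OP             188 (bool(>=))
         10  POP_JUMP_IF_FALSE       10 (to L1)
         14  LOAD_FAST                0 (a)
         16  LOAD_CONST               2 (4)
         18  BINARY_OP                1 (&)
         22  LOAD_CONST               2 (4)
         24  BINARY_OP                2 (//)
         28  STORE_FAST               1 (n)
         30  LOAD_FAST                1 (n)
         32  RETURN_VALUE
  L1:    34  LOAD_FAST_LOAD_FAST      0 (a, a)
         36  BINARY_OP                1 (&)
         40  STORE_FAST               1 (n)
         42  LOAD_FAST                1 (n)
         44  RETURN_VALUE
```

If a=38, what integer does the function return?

LOAD_FAST a → push 38. Stack: [38]
LOAD_CONST → push 3. Stack: [38, 3]
COMPARE_OP bool(>=) → 38 vs 3 = True. Stack: [True]
POP_JUMP_IF_FALSE → pop True; no jump. Stack: []
LOAD_FAST a → push 38. Stack: [38]
LOAD_CONST → push 4. Stack: [38, 4]
BINARY_OP & → 38 & 4 = 4. Stack: [4]
LOAD_CONST → push 4. Stack: [4, 4]
BINARY_OP // → 4 // 4 = 1. Stack: [1]
STORE_FAST n → n=1. Stack: []
LOAD_FAST n → push 1. Stack: [1]
RETURN_VALUE → return 1.

1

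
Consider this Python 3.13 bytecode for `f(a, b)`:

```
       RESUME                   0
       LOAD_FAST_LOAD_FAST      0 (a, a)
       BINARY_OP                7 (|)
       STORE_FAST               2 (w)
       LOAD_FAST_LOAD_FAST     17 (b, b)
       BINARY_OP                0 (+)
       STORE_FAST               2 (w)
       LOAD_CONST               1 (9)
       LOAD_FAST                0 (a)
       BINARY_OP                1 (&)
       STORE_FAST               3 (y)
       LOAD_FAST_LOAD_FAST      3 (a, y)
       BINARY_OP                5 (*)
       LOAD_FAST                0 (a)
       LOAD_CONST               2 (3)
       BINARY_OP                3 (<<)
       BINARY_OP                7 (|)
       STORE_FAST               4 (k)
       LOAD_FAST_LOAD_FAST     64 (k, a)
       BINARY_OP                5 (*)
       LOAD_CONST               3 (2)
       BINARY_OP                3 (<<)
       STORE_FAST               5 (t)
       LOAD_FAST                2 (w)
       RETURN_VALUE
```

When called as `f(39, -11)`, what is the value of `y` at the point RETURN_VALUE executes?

LOAD_FAST_LOAD_FAST a,a → push 39,39. Stack: [39, 39]
BINARY_OP | → 39 | 39 = 39. Stack: [39]
STORE_FAST w → w=39. Stack: []
LOAD_FAST_LOAD_FAST b,b → push -11,-11. Stack: [-11, -11]
BINARY_OP + → -11 + -11 = -22. Stack: [-22]
STORE_FAST w → w=-22. Stack: []
LOAD_CONST → push 9. Stack: [9]
LOAD_FAST a → push 39. Stack: [9, 39]
BINARY_OP & → 9 & 39 = 1. Stack: [1]
STORE_FAST y → y=1. Stack: []
LOAD_FAST_LOAD_FAST a,y → push 39,1. Stack: [39, 1]
BINARY_OP * → 39 * 1 = 39. Stack: [39]
LOAD_FAST a → push 39. Stack: [39, 39]
LOAD_CONST → push 3. Stack: [39, 39, 3]
BINARY_OP << → 39 << 3 = 312. Stack: [39, 312]
BINARY_OP | → 39 | 312 = 319. Stack: [319]
STORE_FAST k → k=319. Stack: []
LOAD_FAST_LOAD_FAST k,a → push 319,39. Stack: [319, 39]
BINARY_OP * → 319 * 39 = 12441. Stack: [12441]
LOAD_CONST → push 2. Stack: [12441, 2]
BINARY_OP << → 12441 << 2 = 49764. Stack: [49764]
STORE_FAST t → t=49764. Stack: []
LOAD_FAST w → push -22. Stack: [-22]
RETURN_VALUE → return -22.

1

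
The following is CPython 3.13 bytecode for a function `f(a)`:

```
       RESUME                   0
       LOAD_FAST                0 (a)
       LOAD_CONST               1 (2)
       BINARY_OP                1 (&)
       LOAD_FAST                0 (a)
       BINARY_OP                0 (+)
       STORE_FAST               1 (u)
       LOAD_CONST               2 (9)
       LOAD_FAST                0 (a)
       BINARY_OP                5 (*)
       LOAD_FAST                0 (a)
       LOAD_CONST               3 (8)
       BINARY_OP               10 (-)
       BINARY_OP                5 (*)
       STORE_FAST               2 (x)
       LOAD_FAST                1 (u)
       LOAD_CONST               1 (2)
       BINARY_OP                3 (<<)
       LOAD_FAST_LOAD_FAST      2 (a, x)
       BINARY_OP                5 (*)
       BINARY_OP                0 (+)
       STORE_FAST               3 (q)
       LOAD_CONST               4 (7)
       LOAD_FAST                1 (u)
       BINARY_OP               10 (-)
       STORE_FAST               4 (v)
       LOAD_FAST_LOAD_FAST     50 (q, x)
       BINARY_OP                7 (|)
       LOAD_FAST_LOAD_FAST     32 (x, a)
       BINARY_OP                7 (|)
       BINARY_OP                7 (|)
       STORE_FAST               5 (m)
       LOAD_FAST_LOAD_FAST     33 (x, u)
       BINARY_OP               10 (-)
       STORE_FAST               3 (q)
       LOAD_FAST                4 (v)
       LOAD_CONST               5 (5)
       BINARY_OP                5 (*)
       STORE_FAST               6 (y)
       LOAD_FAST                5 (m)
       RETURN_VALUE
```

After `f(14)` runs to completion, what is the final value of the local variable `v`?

LOAD_FAST a → push 14. Stack: [14]
LOAD_CONST → push 2. Stack: [14, 2]
BINARY_OP & → 14 & 2 = 2. Stack: [2]
LOAD_FAST a → push 14. Stack: [2, 14]
BINARY_OP + → 2 + 14 = 16. Stack: [16]
STORE_FAST u → u=16. Stack: []
LOAD_CONST → push 9. Stack: [9]
LOAD_FAST a → push 14. Stack: [9, 14]
BINARY_OP * → 9 * 14 = 126. Stack: [126]
LOAD_FAST a → push 14. Stack: [126, 14]
LOAD_CONST → push 8. Stack: [126, 14, 8]
BINARY_OP - → 14 - 8 = 6. Stack: [126, 6]
BINARY_OP * → 126 * 6 = 756. Stack: [756]
STORE_FAST x → x=756. Stack: []
LOAD_FAST u → push 16. Stack: [16]
LOAD_CONST → push 2. Stack: [16, 2]
BINARY_OP << → 16 << 2 = 64. Stack: [64]
LOAD_FAST_LOAD_FAST a,x → push 14,756. Stack: [64, 14, 756]
BINARY_OP * → 14 * 756 = 10584. Stack: [64, 10584]
BINARY_OP + → 64 + 10584 = 10648. Stack: [10648]
STORE_FAST q → q=10648. Stack: []
LOAD_CONST → push 7. Stack: [7]
LOAD_FAST u → push 16. Stack: [7, 16]
BINARY_OP - → 7 - 16 = -9. Stack: [-9]
STORE_FAST v → v=-9. Stack: []
LOAD_FAST_LOAD_FAST q,x → push 10648,756. Stack: [10648, 756]
BINARY_OP | → 10648 | 756 = 11260. Stack: [11260]
LOAD_FAST_LOAD_FAST x,a → push 756,14. Stack: [11260, 756, 14]
BINARY_OP | → 756 | 14 = 766. Stack: [11260, 766]
BINARY_OP | → 11260 | 766 = 11262. Stack: [11262]
STORE_FAST m → m=11262. Stack: []
LOAD_FAST_LOAD_FAST x,u → push 756,16. Stack: [756, 16]
BINARY_OP - → 756 - 16 = 740. Stack: [740]
STORE_FAST q → q=740. Stack: []
LOAD_FAST v → push -9. Stack: [-9]
LOAD_CONST → push 5. Stack: [-9, 5]
BINARY_OP * → -9 * 5 = -45. Stack: [-45]
STORE_FAST y → y=-45. Stack: []
LOAD_FAST m → push 11262. Stack: [11262]
RETURN_VALUE → return 11262.

-9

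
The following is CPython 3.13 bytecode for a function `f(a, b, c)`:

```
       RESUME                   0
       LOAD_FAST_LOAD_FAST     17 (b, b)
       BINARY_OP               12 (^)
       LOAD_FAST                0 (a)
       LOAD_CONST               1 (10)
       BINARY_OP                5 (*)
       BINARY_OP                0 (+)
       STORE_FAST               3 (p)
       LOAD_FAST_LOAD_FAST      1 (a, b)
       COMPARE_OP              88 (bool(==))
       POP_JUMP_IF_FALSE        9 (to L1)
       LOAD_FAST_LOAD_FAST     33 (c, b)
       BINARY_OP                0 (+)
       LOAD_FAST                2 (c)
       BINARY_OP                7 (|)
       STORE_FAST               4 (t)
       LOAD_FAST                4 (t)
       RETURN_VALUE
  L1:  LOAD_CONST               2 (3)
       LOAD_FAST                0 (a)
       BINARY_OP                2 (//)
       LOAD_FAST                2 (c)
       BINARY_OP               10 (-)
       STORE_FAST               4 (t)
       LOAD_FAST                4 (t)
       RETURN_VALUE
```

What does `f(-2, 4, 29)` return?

-31

LOAD_FAST_LOAD_FAST b,b → push 4,4. Stack: [4, 4]
BINARY_OP ^ → 4 ^ 4 = 0. Stack: [0]
LOAD_FAST a → push -2. Stack: [0, -2]
LOAD_CONST → push 10. Stack: [0, -2, 10]
BINARY_OP * → -2 * 10 = -20. Stack: [0, -20]
BINARY_OP + → 0 + -20 = -20. Stack: [-20]
STORE_FAST p → p=-20. Stack: []
LOAD_FAST_LOAD_FAST a,b → push -2,4. Stack: [-2, 4]
COMPARE_OP bool(==) → -2 vs 4 = False. Stack: [False]
POP_JUMP_IF_FALSE → pop False; jump. Stack: []
LOAD_CONST → push 3. Stack: [3]
LOAD_FAST a → push -2. Stack: [3, -2]
BINARY_OP // → 3 // -2 = -2. Stack: [-2]
LOAD_FAST c → push 29. Stack: [-2, 29]
BINARY_OP - → -2 - 29 = -31. Stack: [-31]
STORE_FAST t → t=-31. Stack: []
LOAD_FAST t → push -31. Stack: [-31]
RETURN_VALUE → return -31.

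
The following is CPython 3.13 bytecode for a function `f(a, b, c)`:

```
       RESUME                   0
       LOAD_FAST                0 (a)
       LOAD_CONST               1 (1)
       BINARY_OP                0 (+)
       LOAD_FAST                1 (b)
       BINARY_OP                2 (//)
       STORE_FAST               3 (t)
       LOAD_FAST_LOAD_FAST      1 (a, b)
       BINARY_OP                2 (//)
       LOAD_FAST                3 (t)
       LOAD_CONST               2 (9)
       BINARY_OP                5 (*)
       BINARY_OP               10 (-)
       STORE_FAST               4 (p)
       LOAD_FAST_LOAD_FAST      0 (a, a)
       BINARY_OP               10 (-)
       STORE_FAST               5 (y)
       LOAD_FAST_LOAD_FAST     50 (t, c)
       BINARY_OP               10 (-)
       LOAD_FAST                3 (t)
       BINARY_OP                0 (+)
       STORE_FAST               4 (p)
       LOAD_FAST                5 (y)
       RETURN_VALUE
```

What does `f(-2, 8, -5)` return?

LOAD_FAST a → push -2. Stack: [-2]
LOAD_CONST → push 1. Stack: [-2, 1]
BINARY_OP + → -2 + 1 = -1. Stack: [-1]
LOAD_FAST b → push 8. Stack: [-1, 8]
BINARY_OP // → -1 // 8 = -1. Stack: [-1]
STORE_FAST t → t=-1. Stack: []
LOAD_FAST_LOAD_FAST a,b → push -2,8. Stack: [-2, 8]
BINARY_OP // → -2 // 8 = -1. Stack: [-1]
LOAD_FAST t → push -1. Stack: [-1, -1]
LOAD_CONST → push 9. Stack: [-1, -1, 9]
BINARY_OP * → -1 * 9 = -9. Stack: [-1, -9]
BINARY_OP - → -1 - -9 = 8. Stack: [8]
STORE_FAST p → p=8. Stack: []
LOAD_FAST_LOAD_FAST a,a → push -2,-2. Stack: [-2, -2]
BINARY_OP - → -2 - -2 = 0. Stack: [0]
STORE_FAST y → y=0. Stack: []
LOAD_FAST_LOAD_FAST t,c → push -1,-5. Stack: [-1, -5]
BINARY_OP - → -1 - -5 = 4. Stack: [4]
LOAD_FAST t → push -1. Stack: [4, -1]
BINARY_OP + → 4 + -1 = 3. Stack: [3]
STORE_FAST p → p=3. Stack: []
LOAD_FAST y → push 0. Stack: [0]
RETURN_VALUE → return 0.

0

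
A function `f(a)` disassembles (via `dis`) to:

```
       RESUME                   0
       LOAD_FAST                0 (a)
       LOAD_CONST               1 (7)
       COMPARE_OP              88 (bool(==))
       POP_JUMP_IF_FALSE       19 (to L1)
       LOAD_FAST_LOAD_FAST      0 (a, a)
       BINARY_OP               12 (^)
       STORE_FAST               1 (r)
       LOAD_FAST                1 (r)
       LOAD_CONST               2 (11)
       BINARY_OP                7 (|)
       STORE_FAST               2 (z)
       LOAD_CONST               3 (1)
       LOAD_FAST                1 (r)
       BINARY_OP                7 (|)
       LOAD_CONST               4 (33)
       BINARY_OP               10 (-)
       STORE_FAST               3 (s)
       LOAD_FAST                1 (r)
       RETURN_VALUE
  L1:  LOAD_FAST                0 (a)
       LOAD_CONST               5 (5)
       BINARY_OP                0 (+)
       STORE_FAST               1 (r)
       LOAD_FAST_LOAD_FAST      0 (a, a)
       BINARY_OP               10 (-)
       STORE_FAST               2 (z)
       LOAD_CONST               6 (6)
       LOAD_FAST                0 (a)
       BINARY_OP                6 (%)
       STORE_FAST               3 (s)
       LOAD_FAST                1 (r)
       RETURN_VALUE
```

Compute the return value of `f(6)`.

LOAD_FAST a → push 6. Stack: [6]
LOAD_CONST → push 7. Stack: [6, 7]
COMPARE_OP bool(==) → 6 vs 7 = False. Stack: [False]
POP_JUMP_IF_FALSE → pop False; jump. Stack: []
LOAD_FAST a → push 6. Stack: [6]
LOAD_CONST → push 5. Stack: [6, 5]
BINARY_OP + → 6 + 5 = 11. Stack: [11]
STORE_FAST r → r=11. Stack: []
LOAD_FAST_LOAD_FAST a,a → push 6,6. Stack: [6, 6]
BINARY_OP - → 6 - 6 = 0. Stack: [0]
STORE_FAST z → z=0. Stack: []
LOAD_CONST → push 6. Stack: [6]
LOAD_FAST a → push 6. Stack: [6, 6]
BINARY_OP % → 6 % 6 = 0. Stack: [0]
STORE_FAST s → s=0. Stack: []
LOAD_FAST r → push 11. Stack: [11]
RETURN_VALUE → return 11.

11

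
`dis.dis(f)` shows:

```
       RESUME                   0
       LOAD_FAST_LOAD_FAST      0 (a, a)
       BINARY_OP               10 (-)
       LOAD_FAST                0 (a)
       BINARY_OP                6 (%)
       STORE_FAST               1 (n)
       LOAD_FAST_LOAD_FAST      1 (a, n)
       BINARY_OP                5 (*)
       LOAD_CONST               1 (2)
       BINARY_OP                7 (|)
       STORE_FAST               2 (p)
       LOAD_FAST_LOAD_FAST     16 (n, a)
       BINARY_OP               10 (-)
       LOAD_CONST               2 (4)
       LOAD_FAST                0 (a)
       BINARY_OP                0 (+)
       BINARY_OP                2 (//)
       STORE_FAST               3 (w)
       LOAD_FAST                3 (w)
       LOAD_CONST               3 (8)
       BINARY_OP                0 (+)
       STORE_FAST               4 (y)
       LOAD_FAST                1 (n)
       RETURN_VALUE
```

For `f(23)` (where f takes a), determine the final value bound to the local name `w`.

-1

LOAD_FAST_LOAD_FAST a,a → push 23,23. Stack: [23, 23]
BINARY_OP - → 23 - 23 = 0. Stack: [0]
LOAD_FAST a → push 23. Stack: [0, 23]
BINARY_OP % → 0 % 23 = 0. Stack: [0]
STORE_FAST n → n=0. Stack: []
LOAD_FAST_LOAD_FAST a,n → push 23,0. Stack: [23, 0]
BINARY_OP * → 23 * 0 = 0. Stack: [0]
LOAD_CONST → push 2. Stack: [0, 2]
BINARY_OP | → 0 | 2 = 2. Stack: [2]
STORE_FAST p → p=2. Stack: []
LOAD_FAST_LOAD_FAST n,a → push 0,23. Stack: [0, 23]
BINARY_OP - → 0 - 23 = -23. Stack: [-23]
LOAD_CONST → push 4. Stack: [-23, 4]
LOAD_FAST a → push 23. Stack: [-23, 4, 23]
BINARY_OP + → 4 + 23 = 27. Stack: [-23, 27]
BINARY_OP // → -23 // 27 = -1. Stack: [-1]
STORE_FAST w → w=-1. Stack: []
LOAD_FAST w → push -1. Stack: [-1]
LOAD_CONST → push 8. Stack: [-1, 8]
BINARY_OP + → -1 + 8 = 7. Stack: [7]
STORE_FAST y → y=7. Stack: []
LOAD_FAST n → push 0. Stack: [0]
RETURN_VALUE → return 0.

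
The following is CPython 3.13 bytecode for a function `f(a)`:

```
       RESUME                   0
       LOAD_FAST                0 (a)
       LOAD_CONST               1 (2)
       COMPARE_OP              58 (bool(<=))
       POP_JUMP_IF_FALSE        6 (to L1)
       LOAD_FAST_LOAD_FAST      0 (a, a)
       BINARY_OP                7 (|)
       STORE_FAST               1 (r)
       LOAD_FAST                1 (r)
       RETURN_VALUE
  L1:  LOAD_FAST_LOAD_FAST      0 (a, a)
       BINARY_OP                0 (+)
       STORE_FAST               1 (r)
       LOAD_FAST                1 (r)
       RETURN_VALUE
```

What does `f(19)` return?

38

LOAD_FAST a → push 19. Stack: [19]
LOAD_CONST → push 2. Stack: [19, 2]
COMPARE_OP bool(<=) → 19 vs 2 = False. Stack: [False]
POP_JUMP_IF_FALSE → pop False; jump. Stack: []
LOAD_FAST_LOAD_FAST a,a → push 19,19. Stack: [19, 19]
BINARY_OP + → 19 + 19 = 38. Stack: [38]
STORE_FAST r → r=38. Stack: []
LOAD_FAST r → push 38. Stack: [38]
RETURN_VALUE → return 38.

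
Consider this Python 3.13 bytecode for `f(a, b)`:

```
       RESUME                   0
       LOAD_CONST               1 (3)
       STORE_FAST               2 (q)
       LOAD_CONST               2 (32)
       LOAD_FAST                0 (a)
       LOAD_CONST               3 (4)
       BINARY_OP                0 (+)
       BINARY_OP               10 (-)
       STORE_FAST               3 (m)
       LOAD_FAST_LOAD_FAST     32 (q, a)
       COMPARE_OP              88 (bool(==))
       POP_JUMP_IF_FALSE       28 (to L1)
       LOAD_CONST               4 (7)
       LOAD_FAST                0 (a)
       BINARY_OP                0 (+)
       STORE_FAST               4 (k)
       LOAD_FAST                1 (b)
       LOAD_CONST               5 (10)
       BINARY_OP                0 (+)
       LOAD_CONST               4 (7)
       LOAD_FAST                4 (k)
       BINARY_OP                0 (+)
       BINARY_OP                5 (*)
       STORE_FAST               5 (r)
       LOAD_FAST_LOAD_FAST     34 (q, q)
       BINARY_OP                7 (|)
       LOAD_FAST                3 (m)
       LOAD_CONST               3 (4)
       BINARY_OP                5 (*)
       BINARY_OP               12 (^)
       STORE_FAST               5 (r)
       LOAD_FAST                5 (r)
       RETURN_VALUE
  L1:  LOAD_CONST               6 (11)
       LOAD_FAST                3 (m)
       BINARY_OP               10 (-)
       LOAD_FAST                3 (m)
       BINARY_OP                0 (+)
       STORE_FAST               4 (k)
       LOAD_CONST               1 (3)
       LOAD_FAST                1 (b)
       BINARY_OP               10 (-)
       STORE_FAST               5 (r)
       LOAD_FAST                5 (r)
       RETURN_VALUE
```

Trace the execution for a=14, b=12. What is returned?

-9

LOAD_CONST → push 3. Stack: [3]
STORE_FAST q → q=3. Stack: []
LOAD_CONST → push 32. Stack: [32]
LOAD_FAST a → push 14. Stack: [32, 14]
LOAD_CONST → push 4. Stack: [32, 14, 4]
BINARY_OP + → 14 + 4 = 18. Stack: [32, 18]
BINARY_OP - → 32 - 18 = 14. Stack: [14]
STORE_FAST m → m=14. Stack: []
LOAD_FAST_LOAD_FAST q,a → push 3,14. Stack: [3, 14]
COMPARE_OP bool(==) → 3 vs 14 = False. Stack: [False]
POP_JUMP_IF_FALSE → pop False; jump. Stack: []
LOAD_CONST → push 11. Stack: [11]
LOAD_FAST m → push 14. Stack: [11, 14]
BINARY_OP - → 11 - 14 = -3. Stack: [-3]
LOAD_FAST m → push 14. Stack: [-3, 14]
BINARY_OP + → -3 + 14 = 11. Stack: [11]
STORE_FAST k → k=11. Stack: []
LOAD_CONST → push 3. Stack: [3]
LOAD_FAST b → push 12. Stack: [3, 12]
BINARY_OP - → 3 - 12 = -9. Stack: [-9]
STORE_FAST r → r=-9. Stack: []
LOAD_FAST r → push -9. Stack: [-9]
RETURN_VALUE → return -9.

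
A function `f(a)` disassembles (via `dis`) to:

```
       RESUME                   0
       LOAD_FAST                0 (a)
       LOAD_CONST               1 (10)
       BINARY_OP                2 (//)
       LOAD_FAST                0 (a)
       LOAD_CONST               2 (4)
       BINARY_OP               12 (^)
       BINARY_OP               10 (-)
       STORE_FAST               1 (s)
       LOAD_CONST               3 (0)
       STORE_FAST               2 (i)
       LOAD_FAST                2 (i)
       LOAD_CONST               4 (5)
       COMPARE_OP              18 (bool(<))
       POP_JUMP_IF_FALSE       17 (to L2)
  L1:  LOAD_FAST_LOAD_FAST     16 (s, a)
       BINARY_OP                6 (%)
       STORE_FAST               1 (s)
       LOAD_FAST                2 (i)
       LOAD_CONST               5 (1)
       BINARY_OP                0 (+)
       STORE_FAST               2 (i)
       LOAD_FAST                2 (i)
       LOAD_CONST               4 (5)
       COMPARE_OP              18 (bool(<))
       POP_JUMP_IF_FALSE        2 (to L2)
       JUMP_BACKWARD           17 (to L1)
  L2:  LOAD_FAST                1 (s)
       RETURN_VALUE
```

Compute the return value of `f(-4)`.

LOAD_FAST a → push -4
LOAD_CONST → push 10
BINARY_OP // → -4 // 10 = -1
LOAD_FAST a → push -4
LOAD_CONST → push 4
BINARY_OP ^ → -4 ^ 4 = -8
BINARY_OP - → -1 - -8 = 7
STORE_FAST s → s=7
LOAD_CONST → push 0
STORE_FAST i → i=0
LOAD_FAST i → push 0
LOAD_CONST → push 5
COMPARE_OP bool(<) → 0 vs 5 = True
POP_JUMP_IF_FALSE → pop True; no jump
LOAD_FAST_LOAD_FAST s,a → push 7,-4
BINARY_OP % → 7 % -4 = -1
STORE_FAST s → s=-1
LOAD_FAST i → push 0
LOAD_CONST → push 1
BINARY_OP + → 0 + 1 = 1
STORE_FAST i → i=1
LOAD_FAST i → push 1
LOAD_CONST → push 5
COMPARE_OP bool(<) → 1 vs 5 = True
POP_JUMP_IF_FALSE → pop True; no jump
LOAD_FAST_LOAD_FAST s,a → push -1,-4
BINARY_OP % → -1 % -4 = -1
STORE_FAST s → s=-1
LOAD_FAST i → push 1
LOAD_CONST → push 1
BINARY_OP + → 1 + 1 = 2
STORE_FAST i → i=2
LOAD_FAST i → push 2
LOAD_CONST → push 5
COMPARE_OP bool(<) → 2 vs 5 = True
POP_JUMP_IF_FALSE → pop True; no jump
LOAD_FAST_LOAD_FAST s,a → push -1,-4
BINARY_OP % → -1 % -4 = -1
STORE_FAST s → s=-1
LOAD_FAST i → push 2
LOAD_CONST → push 1
BINARY_OP + → 2 + 1 = 3
STORE_FAST i → i=3
LOAD_FAST i → push 3
LOAD_CONST → push 5
COMPARE_OP bool(<) → 3 vs 5 = True
POP_JUMP_IF_FALSE → pop True; no jump
LOAD_FAST_LOAD_FAST s,a → push -1,-4
BINARY_OP % → -1 % -4 = -1
STORE_FAST s → s=-1
LOAD_FAST i → push 3
LOAD_CONST → push 1
BINARY_OP + → 3 + 1 = 4
STORE_FAST i → i=4
LOAD_FAST i → push 4
LOAD_CONST → push 5
COMPARE_OP bool(<) → 4 vs 5 = True
POP_JUMP_IF_FALSE → pop True; no jump
LOAD_FAST_LOAD_FAST s,a → push -1,-4
BINARY_OP % → -1 % -4 = -1
STORE_FAST s → s=-1
LOAD_FAST i → push 4
LOAD_CONST → push 1
BINARY_OP + → 4 + 1 = 5
STORE_FAST i → i=5
LOAD_FAST i → push 5
LOAD_CONST → push 5
COMPARE_OP bool(<) → 5 vs 5 = False
POP_JUMP_IF_FALSE → pop False; jump
LOAD_FAST s → push -1
RETURN_VALUE → return -1.

-1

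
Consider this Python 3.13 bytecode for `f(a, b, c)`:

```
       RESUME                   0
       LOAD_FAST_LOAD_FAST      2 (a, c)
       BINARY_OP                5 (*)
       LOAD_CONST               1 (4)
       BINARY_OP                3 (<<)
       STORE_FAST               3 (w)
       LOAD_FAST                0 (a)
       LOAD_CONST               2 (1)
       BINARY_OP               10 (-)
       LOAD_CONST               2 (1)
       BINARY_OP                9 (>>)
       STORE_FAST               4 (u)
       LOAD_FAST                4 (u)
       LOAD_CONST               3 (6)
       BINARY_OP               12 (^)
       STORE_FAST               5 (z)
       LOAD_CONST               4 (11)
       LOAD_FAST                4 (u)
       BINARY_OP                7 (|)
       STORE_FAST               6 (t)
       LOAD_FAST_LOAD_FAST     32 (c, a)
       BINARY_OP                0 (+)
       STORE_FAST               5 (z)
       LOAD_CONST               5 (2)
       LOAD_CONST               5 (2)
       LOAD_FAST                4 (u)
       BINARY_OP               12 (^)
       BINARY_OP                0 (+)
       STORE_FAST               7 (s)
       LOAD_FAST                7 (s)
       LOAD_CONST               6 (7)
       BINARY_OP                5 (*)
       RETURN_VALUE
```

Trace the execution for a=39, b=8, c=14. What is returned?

LOAD_FAST_LOAD_FAST a,c → push 39,14. Stack: [39, 14]
BINARY_OP * → 39 * 14 = 546. Stack: [546]
LOAD_CONST → push 4. Stack: [546, 4]
BINARY_OP << → 546 << 4 = 8736. Stack: [8736]
STORE_FAST w → w=8736. Stack: []
LOAD_FAST a → push 39. Stack: [39]
LOAD_CONST → push 1. Stack: [39, 1]
BINARY_OP - → 39 - 1 = 38. Stack: [38]
LOAD_CONST → push 1. Stack: [38, 1]
BINARY_OP >> → 38 >> 1 = 19. Stack: [19]
STORE_FAST u → u=19. Stack: []
LOAD_FAST u → push 19. Stack: [19]
LOAD_CONST → push 6. Stack: [19, 6]
BINARY_OP ^ → 19 ^ 6 = 21. Stack: [21]
STORE_FAST z → z=21. Stack: []
LOAD_CONST → push 11. Stack: [11]
LOAD_FAST u → push 19. Stack: [11, 19]
BINARY_OP | → 11 | 19 = 27. Stack: [27]
STORE_FAST t → t=27. Stack: []
LOAD_FAST_LOAD_FAST c,a → push 14,39. Stack: [14, 39]
BINARY_OP + → 14 + 39 = 53. Stack: [53]
STORE_FAST z → z=53. Stack: []
LOAD_CONST → push 2. Stack: [2]
LOAD_CONST → push 2. Stack: [2, 2]
LOAD_FAST u → push 19. Stack: [2, 2, 19]
BINARY_OP ^ → 2 ^ 19 = 17. Stack: [2, 17]
BINARY_OP + → 2 + 17 = 19. Stack: [19]
STORE_FAST s → s=19. Stack: []
LOAD_FAST s → push 19. Stack: [19]
LOAD_CONST → push 7. Stack: [19, 7]
BINARY_OP * → 19 * 7 = 133. Stack: [133]
RETURN_VALUE → return 133.

133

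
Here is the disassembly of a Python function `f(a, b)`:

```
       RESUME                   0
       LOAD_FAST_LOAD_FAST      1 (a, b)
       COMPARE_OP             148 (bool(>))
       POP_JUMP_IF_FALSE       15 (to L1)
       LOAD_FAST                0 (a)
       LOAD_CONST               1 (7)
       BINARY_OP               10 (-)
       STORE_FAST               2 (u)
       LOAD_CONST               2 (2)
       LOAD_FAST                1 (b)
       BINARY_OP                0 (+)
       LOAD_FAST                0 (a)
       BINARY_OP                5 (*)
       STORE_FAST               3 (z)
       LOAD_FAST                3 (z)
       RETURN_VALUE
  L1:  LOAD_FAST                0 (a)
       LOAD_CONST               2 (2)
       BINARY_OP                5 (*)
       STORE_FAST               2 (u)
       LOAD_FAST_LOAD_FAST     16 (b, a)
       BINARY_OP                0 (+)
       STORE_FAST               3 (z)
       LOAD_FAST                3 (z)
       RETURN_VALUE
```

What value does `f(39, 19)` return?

LOAD_FAST_LOAD_FAST a,b → push 39,19. Stack: [39, 19]
COMPARE_OP bool(>) → 39 vs 19 = True. Stack: [True]
POP_JUMP_IF_FALSE → pop True; no jump. Stack: []
LOAD_FAST a → push 39. Stack: [39]
LOAD_CONST → push 7. Stack: [39, 7]
BINARY_OP - → 39 - 7 = 32. Stack: [32]
STORE_FAST u → u=32. Stack: []
LOAD_CONST → push 2. Stack: [2]
LOAD_FAST b → push 19. Stack: [2, 19]
BINARY_OP + → 2 + 19 = 21. Stack: [21]
LOAD_FAST a → push 39. Stack: [21, 39]
BINARY_OP * → 21 * 39 = 819. Stack: [819]
STORE_FAST z → z=819. Stack: []
LOAD_FAST z → push 819. Stack: [819]
RETURN_VALUE → return 819.

819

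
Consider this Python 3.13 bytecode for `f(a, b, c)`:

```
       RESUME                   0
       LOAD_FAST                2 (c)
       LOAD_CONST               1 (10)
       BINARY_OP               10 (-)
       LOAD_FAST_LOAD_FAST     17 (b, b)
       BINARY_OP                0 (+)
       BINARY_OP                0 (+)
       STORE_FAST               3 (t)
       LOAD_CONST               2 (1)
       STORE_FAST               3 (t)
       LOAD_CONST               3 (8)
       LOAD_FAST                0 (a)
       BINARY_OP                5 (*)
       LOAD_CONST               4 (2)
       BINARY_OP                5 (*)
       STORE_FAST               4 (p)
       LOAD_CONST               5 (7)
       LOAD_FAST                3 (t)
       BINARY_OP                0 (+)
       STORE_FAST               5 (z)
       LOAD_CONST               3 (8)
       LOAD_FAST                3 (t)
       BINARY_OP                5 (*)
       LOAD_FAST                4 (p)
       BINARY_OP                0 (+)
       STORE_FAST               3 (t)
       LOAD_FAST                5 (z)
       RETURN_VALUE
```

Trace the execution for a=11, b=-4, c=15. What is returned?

LOAD_FAST c → push 15. Stack: [15]
LOAD_CONST → push 10. Stack: [15, 10]
BINARY_OP - → 15 - 10 = 5. Stack: [5]
LOAD_FAST_LOAD_FAST b,b → push -4,-4. Stack: [5, -4, -4]
BINARY_OP + → -4 + -4 = -8. Stack: [5, -8]
BINARY_OP + → 5 + -8 = -3. Stack: [-3]
STORE_FAST t → t=-3. Stack: []
LOAD_CONST → push 1. Stack: [1]
STORE_FAST t → t=1. Stack: []
LOAD_CONST → push 8. Stack: [8]
LOAD_FAST a → push 11. Stack: [8, 11]
BINARY_OP * → 8 * 11 = 88. Stack: [88]
LOAD_CONST → push 2. Stack: [88, 2]
BINARY_OP * → 88 * 2 = 176. Stack: [176]
STORE_FAST p → p=176. Stack: []
LOAD_CONST → push 7. Stack: [7]
LOAD_FAST t → push 1. Stack: [7, 1]
BINARY_OP + → 7 + 1 = 8. Stack: [8]
STORE_FAST z → z=8. Stack: []
LOAD_CONST → push 8. Stack: [8]
LOAD_FAST t → push 1. Stack: [8, 1]
BINARY_OP * → 8 * 1 = 8. Stack: [8]
LOAD_FAST p → push 176. Stack: [8, 176]
BINARY_OP + → 8 + 176 = 184. Stack: [184]
STORE_FAST t → t=184. Stack: []
LOAD_FAST z → push 8. Stack: [8]
RETURN_VALUE → return 8.

8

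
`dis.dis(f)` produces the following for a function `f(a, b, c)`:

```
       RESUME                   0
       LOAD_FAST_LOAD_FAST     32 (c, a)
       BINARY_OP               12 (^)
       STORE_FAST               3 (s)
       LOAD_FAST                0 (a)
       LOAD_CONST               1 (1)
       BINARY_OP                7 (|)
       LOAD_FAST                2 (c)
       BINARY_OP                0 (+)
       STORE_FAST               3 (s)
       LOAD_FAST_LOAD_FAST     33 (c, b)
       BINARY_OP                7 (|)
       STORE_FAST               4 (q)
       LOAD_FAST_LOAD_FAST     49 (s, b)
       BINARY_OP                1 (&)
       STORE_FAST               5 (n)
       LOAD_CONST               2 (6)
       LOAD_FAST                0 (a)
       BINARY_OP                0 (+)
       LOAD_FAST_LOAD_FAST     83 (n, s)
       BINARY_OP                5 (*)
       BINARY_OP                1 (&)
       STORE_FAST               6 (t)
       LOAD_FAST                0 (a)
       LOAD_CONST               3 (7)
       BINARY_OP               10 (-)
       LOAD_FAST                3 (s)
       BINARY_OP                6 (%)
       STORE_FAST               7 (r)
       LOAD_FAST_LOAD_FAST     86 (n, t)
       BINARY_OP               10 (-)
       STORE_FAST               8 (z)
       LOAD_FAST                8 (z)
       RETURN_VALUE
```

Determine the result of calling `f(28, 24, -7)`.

LOAD_FAST_LOAD_FAST c,a → push -7,28. Stack: [-7, 28]
BINARY_OP ^ → -7 ^ 28 = -27. Stack: [-27]
STORE_FAST s → s=-27. Stack: []
LOAD_FAST a → push 28. Stack: [28]
LOAD_CONST → push 1. Stack: [28, 1]
BINARY_OP | → 28 | 1 = 29. Stack: [29]
LOAD_FAST c → push -7. Stack: [29, -7]
BINARY_OP + → 29 + -7 = 22. Stack: [22]
STORE_FAST s → s=22. Stack: []
LOAD_FAST_LOAD_FAST c,b → push -7,24. Stack: [-7, 24]
BINARY_OP | → -7 | 24 = -7. Stack: [-7]
STORE_FAST q → q=-7. Stack: []
LOAD_FAST_LOAD_FAST s,b → push 22,24. Stack: [22, 24]
BINARY_OP & → 22 & 24 = 16. Stack: [16]
STORE_FAST n → n=16. Stack: []
LOAD_CONST → push 6. Stack: [6]
LOAD_FAST a → push 28. Stack: [6, 28]
BINARY_OP + → 6 + 28 = 34. Stack: [34]
LOAD_FAST_LOAD_FAST n,s → push 16,22. Stack: [34, 16, 22]
BINARY_OP * → 16 * 22 = 352. Stack: [34, 352]
BINARY_OP & → 34 & 352 = 32. Stack: [32]
STORE_FAST t → t=32. Stack: []
LOAD_FAST a → push 28. Stack: [28]
LOAD_CONST → push 7. Stack: [28, 7]
BINARY_OP - → 28 - 7 = 21. Stack: [21]
LOAD_FAST s → push 22. Stack: [21, 22]
BINARY_OP % → 21 % 22 = 21. Stack: [21]
STORE_FAST r → r=21. Stack: []
LOAD_FAST_LOAD_FAST n,t → push 16,32. Stack: [16, 32]
BINARY_OP - → 16 - 32 = -16. Stack: [-16]
STORE_FAST z → z=-16. Stack: []
LOAD_FAST z → push -16. Stack: [-16]
RETURN_VALUE → return -16.

-16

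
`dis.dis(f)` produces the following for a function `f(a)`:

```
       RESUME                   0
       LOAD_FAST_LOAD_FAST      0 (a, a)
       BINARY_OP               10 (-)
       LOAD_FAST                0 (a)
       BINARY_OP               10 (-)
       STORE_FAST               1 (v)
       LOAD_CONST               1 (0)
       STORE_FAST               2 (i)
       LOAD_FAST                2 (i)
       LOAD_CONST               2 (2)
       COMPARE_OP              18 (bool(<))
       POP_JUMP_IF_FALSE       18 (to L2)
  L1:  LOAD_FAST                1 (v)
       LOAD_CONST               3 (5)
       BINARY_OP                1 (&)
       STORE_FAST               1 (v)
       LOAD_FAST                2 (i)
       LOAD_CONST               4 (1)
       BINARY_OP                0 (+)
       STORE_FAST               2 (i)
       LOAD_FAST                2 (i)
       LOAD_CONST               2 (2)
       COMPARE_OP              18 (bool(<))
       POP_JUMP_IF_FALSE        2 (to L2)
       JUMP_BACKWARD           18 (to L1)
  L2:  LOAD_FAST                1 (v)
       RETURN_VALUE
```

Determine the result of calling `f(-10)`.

0

LOAD_FAST_LOAD_FAST a,a → push -10,-10. Stack: [-10, -10]
BINARY_OP - → -10 - -10 = 0. Stack: [0]
LOAD_FAST a → push -10. Stack: [0, -10]
BINARY_OP - → 0 - -10 = 10. Stack: [10]
STORE_FAST v → v=10. Stack: []
LOAD_CONST → push 0. Stack: [0]
STORE_FAST i → i=0. Stack: []
LOAD_FAST i → push 0. Stack: [0]
LOAD_CONST → push 2. Stack: [0, 2]
COMPARE_OP bool(<) → 0 vs 2 = True. Stack: [True]
POP_JUMP_IF_FALSE → pop True; no jump. Stack: []
LOAD_FAST v → push 10. Stack: [10]
LOAD_CONST → push 5. Stack: [10, 5]
BINARY_OP & → 10 & 5 = 0. Stack: [0]
STORE_FAST v → v=0. Stack: []
LOAD_FAST i → push 0. Stack: [0]
LOAD_CONST → push 1. Stack: [0, 1]
BINARY_OP + → 0 + 1 = 1. Stack: [1]
STORE_FAST i → i=1. Stack: []
LOAD_FAST i → push 1. Stack: [1]
LOAD_CONST → push 2. Stack: [1, 2]
COMPARE_OP bool(<) → 1 vs 2 = True. Stack: [True]
POP_JUMP_IF_FALSE → pop True; no jump. Stack: []
LOAD_FAST v → push 0. Stack: [0]
LOAD_CONST → push 5. Stack: [0, 5]
BINARY_OP & → 0 & 5 = 0. Stack: [0]
STORE_FAST v → v=0. Stack: []
LOAD_FAST i → push 1. Stack: [1]
LOAD_CONST → push 1. Stack: [1, 1]
BINARY_OP + → 1 + 1 = 2. Stack: [2]
STORE_FAST i → i=2. Stack: []
LOAD_FAST i → push 2. Stack: [2]
LOAD_CONST → push 2. Stack: [2, 2]
COMPARE_OP bool(<) → 2 vs 2 = False. Stack: [False]
POP_JUMP_IF_FALSE → pop False; jump. Stack: []
LOAD_FAST v → push 0. Stack: [0]
RETURN_VALUE → return 0.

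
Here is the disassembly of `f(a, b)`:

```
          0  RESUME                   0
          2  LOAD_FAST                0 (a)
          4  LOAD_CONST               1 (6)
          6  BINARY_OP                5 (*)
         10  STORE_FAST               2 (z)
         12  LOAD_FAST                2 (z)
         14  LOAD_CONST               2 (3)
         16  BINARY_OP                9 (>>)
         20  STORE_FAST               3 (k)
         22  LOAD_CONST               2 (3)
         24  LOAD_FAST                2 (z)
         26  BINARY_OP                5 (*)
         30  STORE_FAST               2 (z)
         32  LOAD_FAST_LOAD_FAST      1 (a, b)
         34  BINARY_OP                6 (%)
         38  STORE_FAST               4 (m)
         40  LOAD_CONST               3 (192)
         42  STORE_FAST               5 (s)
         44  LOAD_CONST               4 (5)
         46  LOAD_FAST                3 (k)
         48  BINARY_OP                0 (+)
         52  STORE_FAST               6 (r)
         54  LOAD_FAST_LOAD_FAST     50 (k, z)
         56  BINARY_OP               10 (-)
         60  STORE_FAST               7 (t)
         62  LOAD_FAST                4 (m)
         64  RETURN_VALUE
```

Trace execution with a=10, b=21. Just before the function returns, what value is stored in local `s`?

192

LOAD_FAST a → push 10. Stack: [10]
LOAD_CONST → push 6. Stack: [10, 6]
BINARY_OP * → 10 * 6 = 60. Stack: [60]
STORE_FAST z → z=60. Stack: []
LOAD_FAST z → push 60. Stack: [60]
LOAD_CONST → push 3. Stack: [60, 3]
BINARY_OP >> → 60 >> 3 = 7. Stack: [7]
STORE_FAST k → k=7. Stack: []
LOAD_CONST → push 3. Stack: [3]
LOAD_FAST z → push 60. Stack: [3, 60]
BINARY_OP * → 3 * 60 = 180. Stack: [180]
STORE_FAST z → z=180. Stack: []
LOAD_FAST_LOAD_FAST a,b → push 10,21. Stack: [10, 21]
BINARY_OP % → 10 % 21 = 10. Stack: [10]
STORE_FAST m → m=10. Stack: []
LOAD_CONST → push 192. Stack: [192]
STORE_FAST s → s=192. Stack: []
LOAD_CONST → push 5. Stack: [5]
LOAD_FAST k → push 7. Stack: [5, 7]
BINARY_OP + → 5 + 7 = 12. Stack: [12]
STORE_FAST r → r=12. Stack: []
LOAD_FAST_LOAD_FAST k,z → push 7,180. Stack: [7, 180]
BINARY_OP - → 7 - 180 = -173. Stack: [-173]
STORE_FAST t → t=-173. Stack: []
LOAD_FAST m → push 10. Stack: [10]
RETURN_VALUE → return 10.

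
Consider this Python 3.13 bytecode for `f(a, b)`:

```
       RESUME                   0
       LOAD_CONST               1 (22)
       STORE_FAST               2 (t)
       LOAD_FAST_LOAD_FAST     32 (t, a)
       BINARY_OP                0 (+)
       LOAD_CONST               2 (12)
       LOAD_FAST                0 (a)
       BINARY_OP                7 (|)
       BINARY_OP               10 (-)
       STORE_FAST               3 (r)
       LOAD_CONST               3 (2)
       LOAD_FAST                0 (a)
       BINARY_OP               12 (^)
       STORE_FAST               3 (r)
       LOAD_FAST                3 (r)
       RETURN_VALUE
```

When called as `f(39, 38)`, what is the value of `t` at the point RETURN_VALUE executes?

22

LOAD_CONST → push 22. Stack: [22]
STORE_FAST t → t=22. Stack: []
LOAD_FAST_LOAD_FAST t,a → push 22,39. Stack: [22, 39]
BINARY_OP + → 22 + 39 = 61. Stack: [61]
LOAD_CONST → push 12. Stack: [61, 12]
LOAD_FAST a → push 39. Stack: [61, 12, 39]
BINARY_OP | → 12 | 39 = 47. Stack: [61, 47]
BINARY_OP - → 61 - 47 = 14. Stack: [14]
STORE_FAST r → r=14. Stack: []
LOAD_CONST → push 2. Stack: [2]
LOAD_FAST a → push 39. Stack: [2, 39]
BINARY_OP ^ → 2 ^ 39 = 37. Stack: [37]
STORE_FAST r → r=37. Stack: []
LOAD_FAST r → push 37. Stack: [37]
RETURN_VALUE → return 37.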